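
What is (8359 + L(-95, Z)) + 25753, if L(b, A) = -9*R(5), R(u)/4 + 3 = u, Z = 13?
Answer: 34040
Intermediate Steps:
R(u) = -12 + 4*u
L(b, A) = -72 (L(b, A) = -9*(-12 + 4*5) = -9*(-12 + 20) = -9*8 = -72)
(8359 + L(-95, Z)) + 25753 = (8359 - 72) + 25753 = 8287 + 25753 = 34040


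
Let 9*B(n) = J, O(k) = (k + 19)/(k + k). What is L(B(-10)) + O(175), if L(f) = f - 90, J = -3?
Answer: -47134/525 ≈ -89.779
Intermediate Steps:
O(k) = (19 + k)/(2*k) (O(k) = (19 + k)/((2*k)) = (19 + k)*(1/(2*k)) = (19 + k)/(2*k))
B(n) = -⅓ (B(n) = (⅑)*(-3) = -⅓)
L(f) = -90 + f
L(B(-10)) + O(175) = (-90 - ⅓) + (½)*(19 + 175)/175 = -271/3 + (½)*(1/175)*194 = -271/3 + 97/175 = -47134/525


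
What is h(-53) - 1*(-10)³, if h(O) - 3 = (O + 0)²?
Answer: 3812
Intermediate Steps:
h(O) = 3 + O² (h(O) = 3 + (O + 0)² = 3 + O²)
h(-53) - 1*(-10)³ = (3 + (-53)²) - 1*(-10)³ = (3 + 2809) - 1*(-1000) = 2812 + 1000 = 3812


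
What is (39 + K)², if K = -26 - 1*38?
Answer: 625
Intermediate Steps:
K = -64 (K = -26 - 38 = -64)
(39 + K)² = (39 - 64)² = (-25)² = 625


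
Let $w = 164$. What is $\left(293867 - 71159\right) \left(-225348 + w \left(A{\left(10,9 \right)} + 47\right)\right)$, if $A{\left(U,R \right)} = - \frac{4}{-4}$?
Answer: $-48433645008$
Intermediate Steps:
$A{\left(U,R \right)} = 1$ ($A{\left(U,R \right)} = \left(-4\right) \left(- \frac{1}{4}\right) = 1$)
$\left(293867 - 71159\right) \left(-225348 + w \left(A{\left(10,9 \right)} + 47\right)\right) = \left(293867 - 71159\right) \left(-225348 + 164 \left(1 + 47\right)\right) = 222708 \left(-225348 + 164 \cdot 48\right) = 222708 \left(-225348 + 7872\right) = 222708 \left(-217476\right) = -48433645008$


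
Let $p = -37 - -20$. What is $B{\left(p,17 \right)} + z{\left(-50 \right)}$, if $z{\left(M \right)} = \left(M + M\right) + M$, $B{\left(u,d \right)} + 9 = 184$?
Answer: $25$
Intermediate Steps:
$p = -17$ ($p = -37 + 20 = -17$)
$B{\left(u,d \right)} = 175$ ($B{\left(u,d \right)} = -9 + 184 = 175$)
$z{\left(M \right)} = 3 M$ ($z{\left(M \right)} = 2 M + M = 3 M$)
$B{\left(p,17 \right)} + z{\left(-50 \right)} = 175 + 3 \left(-50\right) = 175 - 150 = 25$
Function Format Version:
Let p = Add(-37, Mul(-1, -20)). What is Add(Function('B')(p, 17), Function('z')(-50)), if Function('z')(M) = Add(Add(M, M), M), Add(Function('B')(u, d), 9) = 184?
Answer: 25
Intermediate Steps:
p = -17 (p = Add(-37, 20) = -17)
Function('B')(u, d) = 175 (Function('B')(u, d) = Add(-9, 184) = 175)
Function('z')(M) = Mul(3, M) (Function('z')(M) = Add(Mul(2, M), M) = Mul(3, M))
Add(Function('B')(p, 17), Function('z')(-50)) = Add(175, Mul(3, -50)) = Add(175, -150) = 25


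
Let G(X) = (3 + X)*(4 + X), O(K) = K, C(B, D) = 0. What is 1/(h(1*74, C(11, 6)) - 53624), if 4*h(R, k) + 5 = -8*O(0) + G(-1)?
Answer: -4/214495 ≈ -1.8648e-5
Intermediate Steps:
h(R, k) = ¼ (h(R, k) = -5/4 + (-8*0 + (12 + (-1)² + 7*(-1)))/4 = -5/4 + (0 + (12 + 1 - 7))/4 = -5/4 + (0 + 6)/4 = -5/4 + (¼)*6 = -5/4 + 3/2 = ¼)
1/(h(1*74, C(11, 6)) - 53624) = 1/(¼ - 53624) = 1/(-214495/4) = -4/214495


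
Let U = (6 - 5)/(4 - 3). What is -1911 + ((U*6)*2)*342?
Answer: 2193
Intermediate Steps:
U = 1 (U = 1/1 = 1*1 = 1)
-1911 + ((U*6)*2)*342 = -1911 + ((1*6)*2)*342 = -1911 + (6*2)*342 = -1911 + 12*342 = -1911 + 4104 = 2193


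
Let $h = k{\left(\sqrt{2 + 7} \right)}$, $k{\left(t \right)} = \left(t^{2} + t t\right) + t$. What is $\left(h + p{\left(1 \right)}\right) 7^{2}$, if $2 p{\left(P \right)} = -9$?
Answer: $\frac{1617}{2} \approx 808.5$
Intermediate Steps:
$k{\left(t \right)} = t + 2 t^{2}$ ($k{\left(t \right)} = \left(t^{2} + t^{2}\right) + t = 2 t^{2} + t = t + 2 t^{2}$)
$p{\left(P \right)} = - \frac{9}{2}$ ($p{\left(P \right)} = \frac{1}{2} \left(-9\right) = - \frac{9}{2}$)
$h = 21$ ($h = \sqrt{2 + 7} \left(1 + 2 \sqrt{2 + 7}\right) = \sqrt{9} \left(1 + 2 \sqrt{9}\right) = 3 \left(1 + 2 \cdot 3\right) = 3 \left(1 + 6\right) = 3 \cdot 7 = 21$)
$\left(h + p{\left(1 \right)}\right) 7^{2} = \left(21 - \frac{9}{2}\right) 7^{2} = \frac{33}{2} \cdot 49 = \frac{1617}{2}$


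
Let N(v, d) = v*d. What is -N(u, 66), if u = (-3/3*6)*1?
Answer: 396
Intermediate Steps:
u = -6 (u = (-3*⅓*6)*1 = -1*6*1 = -6*1 = -6)
N(v, d) = d*v
-N(u, 66) = -66*(-6) = -1*(-396) = 396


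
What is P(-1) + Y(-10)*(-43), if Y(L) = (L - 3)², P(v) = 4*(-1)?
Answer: -7271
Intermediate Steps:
P(v) = -4
Y(L) = (-3 + L)²
P(-1) + Y(-10)*(-43) = -4 + (-3 - 10)²*(-43) = -4 + (-13)²*(-43) = -4 + 169*(-43) = -4 - 7267 = -7271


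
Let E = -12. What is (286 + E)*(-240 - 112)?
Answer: -96448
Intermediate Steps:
(286 + E)*(-240 - 112) = (286 - 12)*(-240 - 112) = 274*(-352) = -96448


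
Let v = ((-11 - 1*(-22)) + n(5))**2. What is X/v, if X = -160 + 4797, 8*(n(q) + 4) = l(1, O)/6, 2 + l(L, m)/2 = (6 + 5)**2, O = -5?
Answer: 2670912/82369 ≈ 32.426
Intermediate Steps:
l(L, m) = 238 (l(L, m) = -4 + 2*(6 + 5)**2 = -4 + 2*11**2 = -4 + 2*121 = -4 + 242 = 238)
n(q) = 23/24 (n(q) = -4 + (238/6)/8 = -4 + (238*(1/6))/8 = -4 + (1/8)*(119/3) = -4 + 119/24 = 23/24)
X = 4637
v = 82369/576 (v = ((-11 - 1*(-22)) + 23/24)**2 = ((-11 + 22) + 23/24)**2 = (11 + 23/24)**2 = (287/24)**2 = 82369/576 ≈ 143.00)
X/v = 4637/(82369/576) = 4637*(576/82369) = 2670912/82369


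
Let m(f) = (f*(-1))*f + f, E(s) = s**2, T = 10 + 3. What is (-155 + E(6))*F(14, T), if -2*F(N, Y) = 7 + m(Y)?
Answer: -17731/2 ≈ -8865.5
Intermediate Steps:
T = 13
m(f) = f - f**2 (m(f) = (-f)*f + f = -f**2 + f = f - f**2)
F(N, Y) = -7/2 - Y*(1 - Y)/2 (F(N, Y) = -(7 + Y*(1 - Y))/2 = -7/2 - Y*(1 - Y)/2)
(-155 + E(6))*F(14, T) = (-155 + 6**2)*(-7/2 + (1/2)*13*(-1 + 13)) = (-155 + 36)*(-7/2 + (1/2)*13*12) = -119*(-7/2 + 78) = -119*149/2 = -17731/2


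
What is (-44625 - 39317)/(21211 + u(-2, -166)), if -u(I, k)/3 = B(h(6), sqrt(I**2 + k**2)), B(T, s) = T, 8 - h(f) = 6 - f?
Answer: -83942/21187 ≈ -3.9620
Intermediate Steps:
h(f) = 2 + f (h(f) = 8 - (6 - f) = 8 + (-6 + f) = 2 + f)
u(I, k) = -24 (u(I, k) = -3*(2 + 6) = -3*8 = -24)
(-44625 - 39317)/(21211 + u(-2, -166)) = (-44625 - 39317)/(21211 - 24) = -83942/21187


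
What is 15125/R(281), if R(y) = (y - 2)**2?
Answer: 15125/77841 ≈ 0.19431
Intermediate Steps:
R(y) = (-2 + y)**2
15125/R(281) = 15125/((-2 + 281)**2) = 15125/(279**2) = 15125/77841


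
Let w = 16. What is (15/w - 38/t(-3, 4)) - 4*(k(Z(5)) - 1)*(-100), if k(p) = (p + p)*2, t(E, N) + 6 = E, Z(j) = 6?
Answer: 1325543/144 ≈ 9205.2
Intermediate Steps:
t(E, N) = -6 + E
k(p) = 4*p (k(p) = (2*p)*2 = 4*p)
(15/w - 38/t(-3, 4)) - 4*(k(Z(5)) - 1)*(-100) = (15/16 - 38/(-6 - 3)) - 4*(4*6 - 1)*(-100) = (15*(1/16) - 38/(-9)) - 4*(24 - 1)*(-100) = (15/16 - 38*(-⅑)) - 4*23*(-100) = (15/16 + 38/9) - 92*(-100) = 743/144 + 9200 = 1325543/144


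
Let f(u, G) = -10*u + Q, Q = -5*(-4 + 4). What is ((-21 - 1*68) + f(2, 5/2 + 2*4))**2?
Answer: 11881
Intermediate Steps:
Q = 0 (Q = -5*0 = 0)
f(u, G) = -10*u (f(u, G) = -10*u + 0 = -10*u)
((-21 - 1*68) + f(2, 5/2 + 2*4))**2 = ((-21 - 1*68) - 10*2)**2 = ((-21 - 68) - 20)**2 = (-89 - 20)**2 = (-109)**2 = 11881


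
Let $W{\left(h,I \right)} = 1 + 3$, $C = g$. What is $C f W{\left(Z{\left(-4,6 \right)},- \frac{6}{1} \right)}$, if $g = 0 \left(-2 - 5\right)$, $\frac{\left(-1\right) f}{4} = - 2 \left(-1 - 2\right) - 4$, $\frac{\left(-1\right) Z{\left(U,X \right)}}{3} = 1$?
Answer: $0$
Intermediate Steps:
$Z{\left(U,X \right)} = -3$ ($Z{\left(U,X \right)} = \left(-3\right) 1 = -3$)
$f = -8$ ($f = - 4 \left(- 2 \left(-1 - 2\right) - 4\right) = - 4 \left(\left(-2\right) \left(-3\right) - 4\right) = - 4 \left(6 - 4\right) = \left(-4\right) 2 = -8$)
$g = 0$ ($g = 0 \left(-7\right) = 0$)
$C = 0$
$W{\left(h,I \right)} = 4$
$C f W{\left(Z{\left(-4,6 \right)},- \frac{6}{1} \right)} = 0 \left(-8\right) 4 = 0 \cdot 4 = 0$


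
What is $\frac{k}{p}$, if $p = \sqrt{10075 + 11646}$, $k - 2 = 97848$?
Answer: $\frac{97850 \sqrt{21721}}{21721} \approx 663.93$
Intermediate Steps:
$k = 97850$ ($k = 2 + 97848 = 97850$)
$p = \sqrt{21721} \approx 147.38$
$\frac{k}{p} = \frac{97850}{\sqrt{21721}} = 97850 \frac{\sqrt{21721}}{21721} = \frac{97850 \sqrt{21721}}{21721}$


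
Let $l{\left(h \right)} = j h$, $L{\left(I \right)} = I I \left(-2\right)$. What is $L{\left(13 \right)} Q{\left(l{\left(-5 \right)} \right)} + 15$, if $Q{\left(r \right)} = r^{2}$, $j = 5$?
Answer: $-211235$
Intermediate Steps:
$L{\left(I \right)} = - 2 I^{2}$ ($L{\left(I \right)} = I^{2} \left(-2\right) = - 2 I^{2}$)
$l{\left(h \right)} = 5 h$
$L{\left(13 \right)} Q{\left(l{\left(-5 \right)} \right)} + 15 = - 2 \cdot 13^{2} \left(5 \left(-5\right)\right)^{2} + 15 = \left(-2\right) 169 \left(-25\right)^{2} + 15 = \left(-338\right) 625 + 15 = -211250 + 15 = -211235$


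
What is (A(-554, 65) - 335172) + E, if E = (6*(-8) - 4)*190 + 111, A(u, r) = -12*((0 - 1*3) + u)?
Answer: -338257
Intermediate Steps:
A(u, r) = 36 - 12*u (A(u, r) = -12*((0 - 3) + u) = -12*(-3 + u) = 36 - 12*u)
E = -9769 (E = (-48 - 4)*190 + 111 = -52*190 + 111 = -9880 + 111 = -9769)
(A(-554, 65) - 335172) + E = ((36 - 12*(-554)) - 335172) - 9769 = ((36 + 6648) - 335172) - 9769 = (6684 - 335172) - 9769 = -328488 - 9769 = -338257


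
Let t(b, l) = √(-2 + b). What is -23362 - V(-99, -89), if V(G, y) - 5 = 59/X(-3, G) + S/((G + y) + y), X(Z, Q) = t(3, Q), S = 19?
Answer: -6488983/277 ≈ -23426.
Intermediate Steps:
X(Z, Q) = 1 (X(Z, Q) = √(-2 + 3) = √1 = 1)
V(G, y) = 64 + 19/(G + 2*y) (V(G, y) = 5 + (59/1 + 19/((G + y) + y)) = 5 + (59*1 + 19/(G + 2*y)) = 5 + (59 + 19/(G + 2*y)) = 64 + 19/(G + 2*y))
-23362 - V(-99, -89) = -23362 - (19 + 64*(-99) + 128*(-89))/(-99 + 2*(-89)) = -23362 - (19 - 6336 - 11392)/(-99 - 178) = -23362 - (-17709)/(-277) = -23362 - (-1)*(-17709)/277 = -23362 - 1*17709/277 = -23362 - 17709/277 = -6488983/277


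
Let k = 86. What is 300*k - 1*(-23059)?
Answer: 48859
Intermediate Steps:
300*k - 1*(-23059) = 300*86 - 1*(-23059) = 25800 + 23059 = 48859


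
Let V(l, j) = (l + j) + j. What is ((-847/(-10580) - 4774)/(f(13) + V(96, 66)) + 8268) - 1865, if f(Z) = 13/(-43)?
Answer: 661107111201/103588780 ≈ 6382.0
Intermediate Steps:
V(l, j) = l + 2*j (V(l, j) = (j + l) + j = l + 2*j)
f(Z) = -13/43 (f(Z) = 13*(-1/43) = -13/43)
((-847/(-10580) - 4774)/(f(13) + V(96, 66)) + 8268) - 1865 = ((-847/(-10580) - 4774)/(-13/43 + (96 + 2*66)) + 8268) - 1865 = ((-847*(-1/10580) - 4774)/(-13/43 + (96 + 132)) + 8268) - 1865 = ((847/10580 - 4774)/(-13/43 + 228) + 8268) - 1865 = (-50508073/(10580*9791/43) + 8268) - 1865 = (-50508073/10580*43/9791 + 8268) - 1865 = (-2171847139/103588780 + 8268) - 1865 = 854300185901/103588780 - 1865 = 661107111201/103588780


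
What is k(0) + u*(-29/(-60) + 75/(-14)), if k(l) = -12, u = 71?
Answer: -150377/420 ≈ -358.04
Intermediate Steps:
k(0) + u*(-29/(-60) + 75/(-14)) = -12 + 71*(-29/(-60) + 75/(-14)) = -12 + 71*(-29*(-1/60) + 75*(-1/14)) = -12 + 71*(29/60 - 75/14) = -12 + 71*(-2047/420) = -12 - 145337/420 = -150377/420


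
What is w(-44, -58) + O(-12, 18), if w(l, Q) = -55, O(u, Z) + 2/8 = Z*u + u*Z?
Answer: -1949/4 ≈ -487.25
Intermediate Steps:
O(u, Z) = -¼ + 2*Z*u (O(u, Z) = -¼ + (Z*u + u*Z) = -¼ + (Z*u + Z*u) = -¼ + 2*Z*u)
w(-44, -58) + O(-12, 18) = -55 + (-¼ + 2*18*(-12)) = -55 + (-¼ - 432) = -55 - 1729/4 = -1949/4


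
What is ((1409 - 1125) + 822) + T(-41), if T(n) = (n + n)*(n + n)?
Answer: 7830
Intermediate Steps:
T(n) = 4*n² (T(n) = (2*n)*(2*n) = 4*n²)
((1409 - 1125) + 822) + T(-41) = ((1409 - 1125) + 822) + 4*(-41)² = (284 + 822) + 4*1681 = 1106 + 6724 = 7830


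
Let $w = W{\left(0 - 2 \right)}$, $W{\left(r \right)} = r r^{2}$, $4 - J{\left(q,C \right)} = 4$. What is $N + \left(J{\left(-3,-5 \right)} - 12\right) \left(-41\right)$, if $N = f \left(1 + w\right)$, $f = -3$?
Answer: $513$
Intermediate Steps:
$J{\left(q,C \right)} = 0$ ($J{\left(q,C \right)} = 4 - 4 = 0$)
$W{\left(r \right)} = r^{3}$
$w = -8$ ($w = \left(0 - 2\right)^{3} = \left(-2\right)^{3} = -8$)
$N = 21$ ($N = - 3 \left(1 - 8\right) = \left(-3\right) \left(-7\right) = 21$)
$N + \left(J{\left(-3,-5 \right)} - 12\right) \left(-41\right) = 21 + \left(0 - 12\right) \left(-41\right) = 21 - -492 = 21 + 492 = 513$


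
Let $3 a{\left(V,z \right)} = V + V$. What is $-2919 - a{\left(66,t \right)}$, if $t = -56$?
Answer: $-2963$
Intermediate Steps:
$a{\left(V,z \right)} = \frac{2 V}{3}$ ($a{\left(V,z \right)} = \frac{V + V}{3} = \frac{2 V}{3}$)
$-2919 - a{\left(66,t \right)} = -2919 - \frac{2}{3} \cdot 66 = -2919 - 44 = -2963$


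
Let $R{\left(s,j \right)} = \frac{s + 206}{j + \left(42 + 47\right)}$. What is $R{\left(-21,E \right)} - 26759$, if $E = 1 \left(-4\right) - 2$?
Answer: $- \frac{2220812}{83} \approx -26757.0$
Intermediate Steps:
$E = -6$ ($E = -4 - 2 = -6$)
$R{\left(s,j \right)} = \frac{206 + s}{89 + j}$ ($R{\left(s,j \right)} = \frac{206 + s}{j + 89} = \frac{206 + s}{89 + j}$)
$R{\left(-21,E \right)} - 26759 = \frac{206 - 21}{89 - 6} - 26759 = \frac{1}{83} \cdot 185 - 26759 = \frac{185}{83} - 26759 = - \frac{2220812}{83}$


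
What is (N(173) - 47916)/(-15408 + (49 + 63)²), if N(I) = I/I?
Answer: 47915/2864 ≈ 16.730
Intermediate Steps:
N(I) = 1
(N(173) - 47916)/(-15408 + (49 + 63)²) = (1 - 47916)/(-15408 + (49 + 63)²) = -47915/(-15408 + 112²) = -47915/(-15408 + 12544) = -47915/(-2864) = -47915*(-1/2864) = 47915/2864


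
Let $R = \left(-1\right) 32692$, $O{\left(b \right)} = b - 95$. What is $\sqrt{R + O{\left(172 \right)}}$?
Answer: $i \sqrt{32615} \approx 180.6 i$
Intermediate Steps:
$O{\left(b \right)} = -95 + b$ ($O{\left(b \right)} = b - 95 = -95 + b$)
$R = -32692$
$\sqrt{R + O{\left(172 \right)}} = \sqrt{-32692 + \left(-95 + 172\right)} = \sqrt{-32692 + 77} = \sqrt{-32615} = i \sqrt{32615}$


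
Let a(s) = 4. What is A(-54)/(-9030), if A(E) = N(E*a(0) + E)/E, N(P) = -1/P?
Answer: 1/131657400 ≈ 7.5955e-9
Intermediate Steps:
A(E) = -1/(5*E**2) (A(E) = (-1/(E*4 + E))/E = (-1/(4*E + E))/E = (-1/(5*E))/E = -1/(5*E**2))
A(-54)/(-9030) = -1/5/(-54)**2/(-9030) = -1/5*1/2916*(-1/9030) = -1/14580*(-1/9030) = 1/131657400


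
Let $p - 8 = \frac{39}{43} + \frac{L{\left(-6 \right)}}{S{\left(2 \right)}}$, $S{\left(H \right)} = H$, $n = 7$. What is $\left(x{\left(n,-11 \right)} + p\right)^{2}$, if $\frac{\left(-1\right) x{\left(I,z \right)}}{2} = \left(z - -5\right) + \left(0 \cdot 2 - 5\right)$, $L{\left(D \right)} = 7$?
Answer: $\frac{8755681}{7396} \approx 1183.8$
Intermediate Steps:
$p = \frac{1067}{86}$ ($p = 8 + \left(\frac{39}{43} + \frac{7}{2}\right) = 8 + \frac{379}{86} = \frac{1067}{86} \approx 12.407$)
$x{\left(I,z \right)} = - 2 z$ ($x{\left(I,z \right)} = - 2 \left(\left(z - -5\right) + \left(0 \cdot 2 - 5\right)\right) = - 2 \left(\left(z + 5\right) + \left(0 - 5\right)\right) = - 2 \left(\left(5 + z\right) - 5\right) = - 2 z$)
$\left(x{\left(n,-11 \right)} + p\right)^{2} = \left(\left(-2\right) \left(-11\right) + \frac{1067}{86}\right)^{2} = \left(22 + \frac{1067}{86}\right)^{2} = \left(\frac{2959}{86}\right)^{2} = \frac{8755681}{7396}$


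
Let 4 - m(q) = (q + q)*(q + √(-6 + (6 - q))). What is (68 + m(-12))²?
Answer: 53568 - 20736*√3 ≈ 17652.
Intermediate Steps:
m(q) = 4 - 2*q*(q + √(-q)) (m(q) = 4 - (q + q)*(q + √(-6 + (6 - q))) = 4 - 2*q*(q + √(-q)))
(68 + m(-12))² = (68 + (4 - 2*(-12)² + 2*(-1*(-12))^(3/2)))² = (68 + (4 - 2*144 + 2*12^(3/2)))² = (68 + (4 - 288 + 2*(24*√3)))² = (68 + (4 - 288 + 48*√3))² = (68 + (-284 + 48*√3))² = (-216 + 48*√3)²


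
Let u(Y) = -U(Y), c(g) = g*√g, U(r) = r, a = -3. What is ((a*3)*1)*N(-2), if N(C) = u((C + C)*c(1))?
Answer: -36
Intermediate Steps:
c(g) = g^(3/2)
u(Y) = -Y
N(C) = -2*C (N(C) = -(C + C)*1^(3/2) = -2*C)
((a*3)*1)*N(-2) = (-3*3*1)*(-2*(-2)) = -9*1*4 = -9*4 = -36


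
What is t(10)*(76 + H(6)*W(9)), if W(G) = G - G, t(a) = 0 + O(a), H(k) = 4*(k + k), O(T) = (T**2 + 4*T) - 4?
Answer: 10336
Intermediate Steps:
O(T) = -4 + T**2 + 4*T
H(k) = 8*k (H(k) = 4*(2*k) = 8*k)
t(a) = -4 + a**2 + 4*a (t(a) = 0 + (-4 + a**2 + 4*a) = -4 + a**2 + 4*a)
W(G) = 0
t(10)*(76 + H(6)*W(9)) = (-4 + 10**2 + 4*10)*(76 + (8*6)*0) = (-4 + 100 + 40)*(76 + 48*0) = 136*(76 + 0) = 136*76 = 10336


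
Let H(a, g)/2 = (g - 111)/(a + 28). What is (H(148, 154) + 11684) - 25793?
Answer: -1241549/88 ≈ -14109.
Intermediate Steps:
H(a, g) = 2*(-111 + g)/(28 + a) (H(a, g) = 2*((g - 111)/(a + 28)) = 2*((-111 + g)/(28 + a)) = 2*(-111 + g)/(28 + a))
(H(148, 154) + 11684) - 25793 = (2*(-111 + 154)/(28 + 148) + 11684) - 25793 = (2*43/176 + 11684) - 25793 = (2*(1/176)*43 + 11684) - 25793 = (43/88 + 11684) - 25793 = 1028235/88 - 25793 = -1241549/88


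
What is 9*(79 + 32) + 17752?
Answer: 18751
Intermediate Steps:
9*(79 + 32) + 17752 = 9*111 + 17752 = 999 + 17752 = 18751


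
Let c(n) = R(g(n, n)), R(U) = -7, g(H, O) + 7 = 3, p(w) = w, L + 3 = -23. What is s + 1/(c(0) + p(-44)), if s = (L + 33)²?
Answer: 2498/51 ≈ 48.980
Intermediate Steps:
L = -26 (L = -3 - 23 = -26)
g(H, O) = -4 (g(H, O) = -7 + 3 = -4)
c(n) = -7
s = 49 (s = (-26 + 33)² = 7² = 49)
s + 1/(c(0) + p(-44)) = 49 + 1/(-7 - 44) = 49 + 1/(-51) = 49 - 1/51 = 2498/51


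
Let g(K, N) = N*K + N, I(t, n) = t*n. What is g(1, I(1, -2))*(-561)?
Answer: 2244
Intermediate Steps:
I(t, n) = n*t
g(K, N) = N + K*N (g(K, N) = K*N + N = N + K*N)
g(1, I(1, -2))*(-561) = ((-2*1)*(1 + 1))*(-561) = -2*2*(-561) = -4*(-561) = 2244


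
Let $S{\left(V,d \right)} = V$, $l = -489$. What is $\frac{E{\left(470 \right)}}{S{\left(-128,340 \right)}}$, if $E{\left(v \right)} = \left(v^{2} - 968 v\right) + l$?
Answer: $\frac{234549}{128} \approx 1832.4$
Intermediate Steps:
$E{\left(v \right)} = -489 + v^{2} - 968 v$ ($E{\left(v \right)} = \left(v^{2} - 968 v\right) - 489 = -489 + v^{2} - 968 v$)
$\frac{E{\left(470 \right)}}{S{\left(-128,340 \right)}} = \frac{-489 + 470^{2} - 454960}{-128} = \left(-489 + 220900 - 454960\right) \left(- \frac{1}{128}\right) = \left(-234549\right) \left(- \frac{1}{128}\right) = \frac{234549}{128}$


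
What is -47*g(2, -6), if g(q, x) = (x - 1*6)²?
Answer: -6768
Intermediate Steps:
g(q, x) = (-6 + x)² (g(q, x) = (x - 6)² = (-6 + x)²)
-47*g(2, -6) = -47*(-6 - 6)² = -47*(-12)² = -47*144 = -6768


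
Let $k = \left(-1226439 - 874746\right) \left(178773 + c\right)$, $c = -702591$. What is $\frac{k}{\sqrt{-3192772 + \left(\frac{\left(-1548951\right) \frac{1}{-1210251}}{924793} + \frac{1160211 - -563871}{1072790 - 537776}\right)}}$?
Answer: $- \frac{3852234835155 i \sqrt{18027547448925142720853559465522175677}}{26553397809232265546957} \approx - 6.1597 \cdot 10^{8} i$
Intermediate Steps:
$k = 1100638524330$ ($k = \left(-1226439 - 874746\right) \left(178773 - 702591\right) = \left(-2101185\right) \left(-523818\right) = 1100638524330$)
$\frac{k}{\sqrt{-3192772 + \left(\frac{\left(-1548951\right) \frac{1}{-1210251}}{924793} + \frac{1160211 - -563871}{1072790 - 537776}\right)}} = \frac{1100638524330}{\sqrt{-3192772 + \left(\frac{\left(-1548951\right) \frac{1}{-1210251}}{924793} + \frac{1160211 - -563871}{1072790 - 537776}\right)}} = \frac{1100638524330}{\sqrt{-3192772 + \left(\left(-1548951\right) \left(- \frac{1}{1210251}\right) \frac{1}{924793} + \frac{1160211 + 563871}{1072790 - 537776}\right)}} = \frac{1100638524330}{\sqrt{-3192772 + \left(\frac{516317}{403417} \cdot \frac{1}{924793} + \frac{1724082}{535014}\right)}} = \frac{1100638524330}{\sqrt{-3192772 + \left(\frac{516317}{373077217681} + 1724082 \cdot \frac{1}{535014}\right)}} = \frac{1100638524330}{\sqrt{-3192772 + \left(\frac{516317}{373077217681} + \frac{287347}{89169}\right)}} = \frac{1100638524330}{\sqrt{-3192772 + \frac{107202665308452880}{33266922423397089}}} = \frac{1100638524330}{\sqrt{- \frac{106213591236929062187828}{33266922423397089}}} = \frac{1100638524330}{\frac{2}{4752417489056727} i \sqrt{18027547448925142720853559465522175677}} = 1100638524330 \left(- \frac{7 i \sqrt{18027547448925142720853559465522175677}}{53106795618464531093914}\right) = - \frac{3852234835155 i \sqrt{18027547448925142720853559465522175677}}{26553397809232265546957}$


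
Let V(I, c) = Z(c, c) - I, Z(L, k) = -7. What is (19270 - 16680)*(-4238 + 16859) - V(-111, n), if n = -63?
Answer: 32688286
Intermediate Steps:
V(I, c) = -7 - I
(19270 - 16680)*(-4238 + 16859) - V(-111, n) = (19270 - 16680)*(-4238 + 16859) - (-7 - 1*(-111)) = 2590*12621 - (-7 + 111) = 32688390 - 1*104 = 32688390 - 104 = 32688286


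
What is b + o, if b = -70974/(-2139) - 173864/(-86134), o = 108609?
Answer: 3336112553141/30706771 ≈ 1.0864e+5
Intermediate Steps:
b = 1080861602/30706771 (b = -70974*(-1/2139) - 173864*(-1/86134) = 23658/713 + 86932/43067 = 1080861602/30706771 ≈ 35.199)
b + o = 1080861602/30706771 + 108609 = 3336112553141/30706771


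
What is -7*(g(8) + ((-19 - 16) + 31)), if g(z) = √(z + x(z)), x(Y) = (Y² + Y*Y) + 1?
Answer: 28 - 7*√137 ≈ -53.933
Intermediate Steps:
x(Y) = 1 + 2*Y² (x(Y) = (Y² + Y²) + 1 = 2*Y² + 1 = 1 + 2*Y²)
g(z) = √(1 + z + 2*z²) (g(z) = √(z + (1 + 2*z²)) = √(1 + z + 2*z²))
-7*(g(8) + ((-19 - 16) + 31)) = -7*(√(1 + 8 + 2*8²) + ((-19 - 16) + 31)) = -7*(√(1 + 8 + 2*64) + (-35 + 31)) = -7*(√(1 + 8 + 128) - 4) = -7*(√137 - 4) = -7*(-4 + √137) = 28 - 7*√137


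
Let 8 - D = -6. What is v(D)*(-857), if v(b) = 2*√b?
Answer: -1714*√14 ≈ -6413.2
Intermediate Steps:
D = 14 (D = 8 - 1*(-6) = 8 + 6 = 14)
v(D)*(-857) = (2*√14)*(-857) = -1714*√14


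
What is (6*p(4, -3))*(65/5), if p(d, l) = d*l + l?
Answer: -1170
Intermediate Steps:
p(d, l) = l + d*l
(6*p(4, -3))*(65/5) = (6*(-3*(1 + 4)))*(65/5) = (6*(-3*5))*(65*(1/5)) = (6*(-15))*13 = -90*13 = -1170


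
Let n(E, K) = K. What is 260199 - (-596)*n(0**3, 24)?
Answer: 274503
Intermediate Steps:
260199 - (-596)*n(0**3, 24) = 260199 - (-596)*24 = 260199 - 1*(-14304) = 260199 + 14304 = 274503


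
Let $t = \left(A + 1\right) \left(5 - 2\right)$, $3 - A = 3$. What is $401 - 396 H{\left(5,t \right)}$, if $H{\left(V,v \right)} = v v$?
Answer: $-3163$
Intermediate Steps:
$A = 0$ ($A = 3 - 3 = 0$)
$t = 3$ ($t = \left(0 + 1\right) \left(5 - 2\right) = 1 \cdot 3 = 3$)
$H{\left(V,v \right)} = v^{2}$
$401 - 396 H{\left(5,t \right)} = 401 - 396 \cdot 3^{2} = 401 - 3564 = -3163$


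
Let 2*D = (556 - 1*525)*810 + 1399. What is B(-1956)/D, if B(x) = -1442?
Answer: -412/3787 ≈ -0.10879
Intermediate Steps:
D = 26509/2 (D = ((556 - 1*525)*810 + 1399)/2 = ((556 - 525)*810 + 1399)/2 = (31*810 + 1399)/2 = (25110 + 1399)/2 = (½)*26509 = 26509/2 ≈ 13255.)
B(-1956)/D = -1442/26509/2 = -1442*2/26509 = -412/3787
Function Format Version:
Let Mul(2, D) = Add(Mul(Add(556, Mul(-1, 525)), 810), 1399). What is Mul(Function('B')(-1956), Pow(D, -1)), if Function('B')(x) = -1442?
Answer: Rational(-412, 3787) ≈ -0.10879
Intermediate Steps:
D = Rational(26509, 2) (D = Mul(Rational(1, 2), Add(Mul(Add(556, Mul(-1, 525)), 810), 1399)) = Mul(Rational(1, 2), Add(Mul(Add(556, -525), 810), 1399)) = Mul(Rational(1, 2), Add(Mul(31, 810), 1399)) = Mul(Rational(1, 2), Add(25110, 1399)) = Mul(Rational(1, 2), 26509) = Rational(26509, 2) ≈ 13255.)
Mul(Function('B')(-1956), Pow(D, -1)) = Mul(-1442, Pow(Rational(26509, 2), -1)) = Mul(-1442, Rational(2, 26509)) = Rational(-412, 3787)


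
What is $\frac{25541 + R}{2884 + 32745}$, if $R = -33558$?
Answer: $- \frac{8017}{35629} \approx -0.22501$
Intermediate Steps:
$\frac{25541 + R}{2884 + 32745} = \frac{25541 - 33558}{2884 + 32745} = - \frac{8017}{35629}$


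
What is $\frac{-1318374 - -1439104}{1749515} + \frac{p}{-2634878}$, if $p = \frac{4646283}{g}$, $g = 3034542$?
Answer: $\frac{64353763264740449}{932567068901626676} \approx 0.069007$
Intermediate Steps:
$p = \frac{1548761}{1011514}$ ($p = \frac{4646283}{3034542} = 4646283 \cdot \frac{1}{3034542} = \frac{1548761}{1011514} \approx 1.5311$)
$\frac{-1318374 - -1439104}{1749515} + \frac{p}{-2634878} = \frac{-1318374 - -1439104}{1749515} + \frac{1548761}{1011514 \left(-2634878\right)} = \left(-1318374 + 1439104\right) \frac{1}{1749515} + \frac{1548761}{1011514} \left(- \frac{1}{2634878}\right) = 120730 \cdot \frac{1}{1749515} - \frac{1548761}{2665215985292} = \frac{24146}{349903} - \frac{1548761}{2665215985292} = \frac{64353763264740449}{932567068901626676}$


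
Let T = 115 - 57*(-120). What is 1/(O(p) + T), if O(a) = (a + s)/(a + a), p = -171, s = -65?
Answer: 171/1189423 ≈ 0.00014377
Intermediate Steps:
O(a) = (-65 + a)/(2*a) (O(a) = (a - 65)/(a + a) = (-65 + a)/((2*a)) = (-65 + a)*(1/(2*a)) = (-65 + a)/(2*a))
T = 6955 (T = 115 + 6840 = 6955)
1/(O(p) + T) = 1/((1/2)*(-65 - 171)/(-171) + 6955) = 1/((1/2)*(-1/171)*(-236) + 6955) = 1/(118/171 + 6955) = 1/(1189423/171) = 171/1189423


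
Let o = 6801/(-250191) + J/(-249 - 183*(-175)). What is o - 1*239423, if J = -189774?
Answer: -105748728764321/441670512 ≈ -2.3943e+5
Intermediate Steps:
o = -2649769745/441670512 (o = 6801/(-250191) - 189774/(-249 - 183*(-175)) = 6801*(-1/250191) - 189774/(-249 + 32025) = -2267/83397 - 189774/31776 = -2267/83397 - 189774*1/31776 = -2267/83397 - 31629/5296 = -2649769745/441670512 ≈ -5.9994)
o - 1*239423 = -2649769745/441670512 - 1*239423 = -2649769745/441670512 - 239423 = -105748728764321/441670512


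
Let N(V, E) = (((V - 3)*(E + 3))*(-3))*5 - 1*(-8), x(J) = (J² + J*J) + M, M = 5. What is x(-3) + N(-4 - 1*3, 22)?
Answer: 3781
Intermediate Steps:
x(J) = 5 + 2*J² (x(J) = (J² + J*J) + 5 = (J² + J²) + 5 = 2*J² + 5 = 5 + 2*J²)
N(V, E) = 8 - 15*(-3 + V)*(3 + E) (N(V, E) = (((-3 + V)*(3 + E))*(-3))*5 + 8 = -3*(-3 + V)*(3 + E)*5 + 8 = -15*(-3 + V)*(3 + E) + 8 = 8 - 15*(-3 + V)*(3 + E))
x(-3) + N(-4 - 1*3, 22) = (5 + 2*(-3)²) + (143 - 45*(-4 - 1*3) + 45*22 - 15*22*(-4 - 1*3)) = (5 + 2*9) + (143 - 45*(-4 - 3) + 990 - 15*22*(-4 - 3)) = (5 + 18) + (143 - 45*(-7) + 990 - 15*22*(-7)) = 23 + (143 + 315 + 990 + 2310) = 23 + 3758 = 3781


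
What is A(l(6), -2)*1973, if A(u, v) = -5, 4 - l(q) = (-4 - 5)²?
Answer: -9865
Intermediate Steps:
l(q) = -77 (l(q) = 4 - (-4 - 5)² = 4 - 1*(-9)² = 4 - 1*81 = 4 - 81 = -77)
A(l(6), -2)*1973 = -5*1973 = -9865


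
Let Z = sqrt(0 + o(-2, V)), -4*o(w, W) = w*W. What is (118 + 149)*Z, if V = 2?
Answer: 267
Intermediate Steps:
o(w, W) = -W*w/4 (o(w, W) = -w*W/4 = -W*w/4)
Z = 1 (Z = sqrt(0 - 1/4*2*(-2)) = sqrt(0 + 1) = sqrt(1) = 1)
(118 + 149)*Z = (118 + 149)*1 = 267*1 = 267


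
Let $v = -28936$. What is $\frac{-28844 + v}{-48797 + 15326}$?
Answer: $\frac{6420}{3719} \approx 1.7263$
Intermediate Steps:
$\frac{-28844 + v}{-48797 + 15326} = \frac{-28844 - 28936}{-48797 + 15326} = - \frac{57780}{-33471} = \left(-57780\right) \left(- \frac{1}{33471}\right) = \frac{6420}{3719}$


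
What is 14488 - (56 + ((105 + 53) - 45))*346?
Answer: -43986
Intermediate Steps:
14488 - (56 + ((105 + 53) - 45))*346 = 14488 - (56 + (158 - 45))*346 = 14488 - (56 + 113)*346 = 14488 - 169*346 = 14488 - 1*58474 = 14488 - 58474 = -43986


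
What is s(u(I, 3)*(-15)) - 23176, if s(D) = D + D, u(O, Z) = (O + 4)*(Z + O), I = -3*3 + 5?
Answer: -23176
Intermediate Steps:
I = -4 (I = -9 + 5 = -4)
u(O, Z) = (4 + O)*(O + Z)
s(D) = 2*D
s(u(I, 3)*(-15)) - 23176 = 2*(((-4)² + 4*(-4) + 4*3 - 4*3)*(-15)) - 23176 = 2*((16 - 16 + 12 - 12)*(-15)) - 23176 = 2*(0*(-15)) - 23176 = 2*0 - 23176 = 0 - 23176 = -23176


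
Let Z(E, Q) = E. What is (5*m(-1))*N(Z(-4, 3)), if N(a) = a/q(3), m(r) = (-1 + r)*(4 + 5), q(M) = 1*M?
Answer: 120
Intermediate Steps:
q(M) = M
m(r) = -9 + 9*r (m(r) = (-1 + r)*9 = -9 + 9*r)
N(a) = a/3
(5*m(-1))*N(Z(-4, 3)) = (5*(-9 + 9*(-1)))*((1/3)*(-4)) = (5*(-9 - 9))*(-4/3) = (5*(-18))*(-4/3) = -90*(-4/3) = 120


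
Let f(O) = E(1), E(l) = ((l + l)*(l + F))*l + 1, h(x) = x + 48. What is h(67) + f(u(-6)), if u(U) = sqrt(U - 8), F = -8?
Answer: 102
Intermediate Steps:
u(U) = sqrt(-8 + U)
h(x) = 48 + x
E(l) = 1 + 2*l**2*(-8 + l) (E(l) = ((l + l)*(l - 8))*l + 1 = ((2*l)*(-8 + l))*l + 1 = (2*l*(-8 + l))*l + 1 = 2*l**2*(-8 + l) + 1 = 1 + 2*l**2*(-8 + l))
f(O) = -13 (f(O) = 1 - 16*1**2 + 2*1**3 = 1 - 16*1 + 2*1 = 1 - 16 + 2 = -13)
h(67) + f(u(-6)) = (48 + 67) - 13 = 115 - 13 = 102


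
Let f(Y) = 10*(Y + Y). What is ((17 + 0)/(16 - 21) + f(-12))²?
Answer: 1481089/25 ≈ 59244.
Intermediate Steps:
f(Y) = 20*Y (f(Y) = 10*(2*Y) = 20*Y)
((17 + 0)/(16 - 21) + f(-12))² = ((17 + 0)/(16 - 21) + 20*(-12))² = (17/(-5) - 240)² = (17*(-⅕) - 240)² = (-17/5 - 240)² = (-1217/5)² = 1481089/25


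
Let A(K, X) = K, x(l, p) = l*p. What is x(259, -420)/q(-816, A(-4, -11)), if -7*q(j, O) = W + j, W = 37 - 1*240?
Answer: -761460/1019 ≈ -747.26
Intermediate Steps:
W = -203 (W = 37 - 240 = -203)
q(j, O) = 29 - j/7 (q(j, O) = -(-203 + j)/7 = 29 - j/7)
x(259, -420)/q(-816, A(-4, -11)) = (259*(-420))/(29 - ⅐*(-816)) = -108780/(29 + 816/7) = -108780/1019/7 = -108780*7/1019 = -761460/1019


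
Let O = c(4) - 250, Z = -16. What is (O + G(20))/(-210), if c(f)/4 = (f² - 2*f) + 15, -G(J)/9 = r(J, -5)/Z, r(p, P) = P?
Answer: 2573/3360 ≈ 0.76577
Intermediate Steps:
G(J) = -45/16 (G(J) = -(-45)/(-16) = -(-45)*(-1)/16 = -9*5/16 = -45/16)
c(f) = 60 - 8*f + 4*f² (c(f) = 4*((f² - 2*f) + 15) = 4*(15 + f² - 2*f) = 60 - 8*f + 4*f²)
O = -158 (O = (60 - 8*4 + 4*4²) - 250 = (60 - 32 + 4*16) - 250 = (60 - 32 + 64) - 250 = 92 - 250 = -158)
(O + G(20))/(-210) = (-158 - 45/16)/(-210) = -2573/16*(-1/210) = 2573/3360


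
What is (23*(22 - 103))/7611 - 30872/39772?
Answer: -25755169/25225391 ≈ -1.0210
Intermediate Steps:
(23*(22 - 103))/7611 - 30872/39772 = (23*(-81))*(1/7611) - 30872*1/39772 = -1863*1/7611 - 7718/9943 = -621/2537 - 7718/9943 = -25755169/25225391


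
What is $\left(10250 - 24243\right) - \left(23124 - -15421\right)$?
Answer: $-52538$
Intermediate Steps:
$\left(10250 - 24243\right) - \left(23124 - -15421\right) = -13993 - \left(23124 + 15421\right) = -13993 - 38545 = -52538$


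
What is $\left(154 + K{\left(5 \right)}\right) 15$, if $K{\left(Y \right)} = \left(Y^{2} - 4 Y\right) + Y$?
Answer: $2460$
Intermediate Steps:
$K{\left(Y \right)} = Y^{2} - 3 Y$
$\left(154 + K{\left(5 \right)}\right) 15 = \left(154 + 5 \left(-3 + 5\right)\right) 15 = \left(154 + 5 \cdot 2\right) 15 = \left(154 + 10\right) 15 = 164 \cdot 15 = 2460$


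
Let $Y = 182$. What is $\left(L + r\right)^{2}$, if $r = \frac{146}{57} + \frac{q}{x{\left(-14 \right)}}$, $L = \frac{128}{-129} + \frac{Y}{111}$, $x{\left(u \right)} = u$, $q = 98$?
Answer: $\frac{118207378969}{8224131969} \approx 14.373$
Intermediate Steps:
$L = \frac{1030}{1591}$ ($L = \frac{128}{-129} + \frac{182}{111} = 128 \left(- \frac{1}{129}\right) + 182 \cdot \frac{1}{111} = - \frac{128}{129} + \frac{182}{111} = \frac{1030}{1591} \approx 0.64739$)
$r = - \frac{253}{57}$ ($r = \frac{146}{57} + \frac{98}{-14} = 146 \cdot \frac{1}{57} + 98 \left(- \frac{1}{14}\right) = \frac{146}{57} - 7 = - \frac{253}{57} \approx -4.4386$)
$\left(L + r\right)^{2} = \left(\frac{1030}{1591} - \frac{253}{57}\right)^{2} = \left(- \frac{343813}{90687}\right)^{2} = \frac{118207378969}{8224131969}$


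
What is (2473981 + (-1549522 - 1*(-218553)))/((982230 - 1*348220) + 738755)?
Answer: 1143012/1372765 ≈ 0.83263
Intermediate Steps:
(2473981 + (-1549522 - 1*(-218553)))/((982230 - 1*348220) + 738755) = (2473981 + (-1549522 + 218553))/((982230 - 348220) + 738755) = (2473981 - 1330969)/(634010 + 738755) = 1143012/1372765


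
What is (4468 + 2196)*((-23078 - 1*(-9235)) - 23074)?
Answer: -246014888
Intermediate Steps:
(4468 + 2196)*((-23078 - 1*(-9235)) - 23074) = 6664*((-23078 + 9235) - 23074) = 6664*(-13843 - 23074) = 6664*(-36917) = -246014888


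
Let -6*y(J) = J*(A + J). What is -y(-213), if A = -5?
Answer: 7739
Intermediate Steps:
y(J) = -J*(-5 + J)/6
-y(-213) = -(-213)*(5 - 1*(-213))/6 = -(-213)*(5 + 213)/6 = -(-213)*218/6 = -1*(-7739) = 7739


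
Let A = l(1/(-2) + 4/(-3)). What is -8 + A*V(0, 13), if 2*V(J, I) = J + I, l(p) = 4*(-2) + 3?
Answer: -81/2 ≈ -40.500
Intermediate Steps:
l(p) = -5 (l(p) = -8 + 3 = -5)
A = -5
V(J, I) = I/2 + J/2 (V(J, I) = (J + I)/2 = (I + J)/2 = I/2 + J/2)
-8 + A*V(0, 13) = -8 - 5*((½)*13 + (½)*0) = -8 - 5*(13/2 + 0) = -8 - 5*13/2 = -8 - 65/2 = -81/2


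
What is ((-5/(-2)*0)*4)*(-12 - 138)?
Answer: 0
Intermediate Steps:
((-5/(-2)*0)*4)*(-12 - 138) = ((-5*(-½)*0)*4)*(-150) = (((5/2)*0)*4)*(-150) = (0*4)*(-150) = 0*(-150) = 0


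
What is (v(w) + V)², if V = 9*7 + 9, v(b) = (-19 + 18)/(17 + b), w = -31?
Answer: 1018081/196 ≈ 5194.3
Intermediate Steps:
v(b) = -1/(17 + b)
V = 72 (V = 63 + 9 = 72)
(v(w) + V)² = (-1/(17 - 31) + 72)² = (-1/(-14) + 72)² = (-1*(-1/14) + 72)² = (1/14 + 72)² = (1009/14)² = 1018081/196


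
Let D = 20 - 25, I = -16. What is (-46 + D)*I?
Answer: 816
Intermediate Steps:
D = -5
(-46 + D)*I = (-46 - 5)*(-16) = -51*(-16) = 816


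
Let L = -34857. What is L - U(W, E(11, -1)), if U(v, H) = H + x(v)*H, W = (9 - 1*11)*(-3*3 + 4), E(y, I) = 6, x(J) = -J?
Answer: -34803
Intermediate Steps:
W = 10 (W = (9 - 11)*(-9 + 4) = -2*(-5) = 10)
U(v, H) = H - H*v (U(v, H) = H + (-v)*H = H - H*v)
L - U(W, E(11, -1)) = -34857 - 6*(1 - 1*10) = -34857 - 6*(1 - 10) = -34857 - 6*(-9) = -34857 - 1*(-54) = -34857 + 54 = -34803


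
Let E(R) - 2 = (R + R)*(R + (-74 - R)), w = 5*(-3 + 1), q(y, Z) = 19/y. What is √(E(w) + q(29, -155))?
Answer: √1246913/29 ≈ 38.505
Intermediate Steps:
w = -10 (w = 5*(-2) = -10)
E(R) = 2 - 148*R (E(R) = 2 + (R + R)*(R + (-74 - R)) = 2 + (2*R)*(-74) = 2 - 148*R)
√(E(w) + q(29, -155)) = √((2 - 148*(-10)) + 19/29) = √((2 + 1480) + 19*(1/29)) = √(1482 + 19/29) = √(42997/29) = √1246913/29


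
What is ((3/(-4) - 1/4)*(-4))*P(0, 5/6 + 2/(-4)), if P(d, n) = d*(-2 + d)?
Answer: 0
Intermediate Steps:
((3/(-4) - 1/4)*(-4))*P(0, 5/6 + 2/(-4)) = ((3/(-4) - 1/4)*(-4))*(0*(-2 + 0)) = ((3*(-¼) - 1*¼)*(-4))*(0*(-2)) = ((-¾ - ¼)*(-4))*0 = -1*(-4)*0 = 4*0 = 0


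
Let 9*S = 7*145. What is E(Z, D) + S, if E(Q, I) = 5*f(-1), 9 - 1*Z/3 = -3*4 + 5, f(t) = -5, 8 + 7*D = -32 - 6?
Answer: 790/9 ≈ 87.778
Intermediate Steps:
D = -46/7 (D = -8/7 + (-32 - 6)/7 = -8/7 + (1/7)*(-38) = -8/7 - 38/7 = -46/7 ≈ -6.5714)
Z = 48 (Z = 27 - 3*(-3*4 + 5) = 27 - 3*(-12 + 5) = 27 - 3*(-7) = 27 + 21 = 48)
E(Q, I) = -25 (E(Q, I) = 5*(-5) = -25)
S = 1015/9 (S = (7*145)/9 = (1/9)*1015 = 1015/9 ≈ 112.78)
E(Z, D) + S = -25 + 1015/9 = 790/9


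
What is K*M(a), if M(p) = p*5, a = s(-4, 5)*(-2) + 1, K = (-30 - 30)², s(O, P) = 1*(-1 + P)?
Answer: -126000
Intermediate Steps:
s(O, P) = -1 + P
K = 3600 (K = (-60)² = 3600)
a = -7 (a = (-1 + 5)*(-2) + 1 = 4*(-2) + 1 = -8 + 1 = -7)
M(p) = 5*p
K*M(a) = 3600*(5*(-7)) = 3600*(-35) = -126000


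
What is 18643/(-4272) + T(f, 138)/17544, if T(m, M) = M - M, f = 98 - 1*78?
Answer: -18643/4272 ≈ -4.3640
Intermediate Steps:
f = 20 (f = 98 - 78 = 20)
T(m, M) = 0
18643/(-4272) + T(f, 138)/17544 = 18643/(-4272) + 0/17544 = 18643*(-1/4272) + 0*(1/17544) = -18643/4272 + 0 = -18643/4272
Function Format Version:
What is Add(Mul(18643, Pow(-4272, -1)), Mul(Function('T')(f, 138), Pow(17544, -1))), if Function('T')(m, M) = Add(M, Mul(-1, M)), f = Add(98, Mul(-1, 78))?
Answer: Rational(-18643, 4272) ≈ -4.3640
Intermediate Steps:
f = 20 (f = Add(98, -78) = 20)
Function('T')(m, M) = 0
Add(Mul(18643, Pow(-4272, -1)), Mul(Function('T')(f, 138), Pow(17544, -1))) = Add(Mul(18643, Pow(-4272, -1)), Mul(0, Pow(17544, -1))) = Add(Mul(18643, Rational(-1, 4272)), Mul(0, Rational(1, 17544))) = Add(Rational(-18643, 4272), 0) = Rational(-18643, 4272)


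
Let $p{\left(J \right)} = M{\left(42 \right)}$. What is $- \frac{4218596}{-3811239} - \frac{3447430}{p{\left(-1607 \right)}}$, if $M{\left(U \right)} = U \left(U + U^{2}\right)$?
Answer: $- \frac{101738021603}{2294365878} \approx -44.343$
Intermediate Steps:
$p{\left(J \right)} = 75852$ ($p{\left(J \right)} = 42^{2} \left(1 + 42\right) = 1764 \cdot 43 = 75852$)
$- \frac{4218596}{-3811239} - \frac{3447430}{p{\left(-1607 \right)}} = - \frac{4218596}{-3811239} - \frac{3447430}{75852} = \left(-4218596\right) \left(- \frac{1}{3811239}\right) - \frac{246245}{5418} = \frac{4218596}{3811239} - \frac{246245}{5418} = - \frac{101738021603}{2294365878}$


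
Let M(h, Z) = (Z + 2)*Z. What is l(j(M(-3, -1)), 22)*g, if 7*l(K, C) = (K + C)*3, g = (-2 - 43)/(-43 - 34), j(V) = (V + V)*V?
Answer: 3240/539 ≈ 6.0111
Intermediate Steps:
M(h, Z) = Z*(2 + Z) (M(h, Z) = (2 + Z)*Z = Z*(2 + Z))
j(V) = 2*V**2 (j(V) = (2*V)*V = 2*V**2)
g = 45/77 (g = -45/(-77) = -45*(-1/77) = 45/77 ≈ 0.58442)
l(K, C) = 3*C/7 + 3*K/7 (l(K, C) = ((K + C)*3)/7 = ((C + K)*3)/7 = (3*C + 3*K)/7 = 3*C/7 + 3*K/7)
l(j(M(-3, -1)), 22)*g = ((3/7)*22 + 3*(2*(-(2 - 1))**2)/7)*(45/77) = (66/7 + 3*(2*(-1*1)**2)/7)*(45/77) = (66/7 + 3*(2*(-1)**2)/7)*(45/77) = (66/7 + 3*(2*1)/7)*(45/77) = (66/7 + (3/7)*2)*(45/77) = (66/7 + 6/7)*(45/77) = (72/7)*(45/77) = 3240/539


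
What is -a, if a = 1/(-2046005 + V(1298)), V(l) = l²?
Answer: 1/361201 ≈ 2.7685e-6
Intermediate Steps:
a = -1/361201 (a = 1/(-2046005 + 1298²) = 1/(-2046005 + 1684804) = 1/(-361201) = -1/361201 ≈ -2.7685e-6)
-a = -1*(-1/361201) = 1/361201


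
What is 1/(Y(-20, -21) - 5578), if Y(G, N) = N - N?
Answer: -1/5578 ≈ -0.00017928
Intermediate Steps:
Y(G, N) = 0
1/(Y(-20, -21) - 5578) = 1/(0 - 5578) = 1/(-5578) = -1/5578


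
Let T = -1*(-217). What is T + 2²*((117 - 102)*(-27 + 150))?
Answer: 7597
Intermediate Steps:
T = 217
T + 2²*((117 - 102)*(-27 + 150)) = 217 + 2²*((117 - 102)*(-27 + 150)) = 217 + 4*(15*123) = 217 + 4*1845 = 217 + 7380 = 7597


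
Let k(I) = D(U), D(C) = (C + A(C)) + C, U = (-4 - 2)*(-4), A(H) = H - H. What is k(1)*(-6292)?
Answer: -302016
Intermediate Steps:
A(H) = 0
U = 24 (U = -6*(-4) = 24)
D(C) = 2*C (D(C) = (C + 0) + C = C + C = 2*C)
k(I) = 48 (k(I) = 2*24 = 48)
k(1)*(-6292) = 48*(-6292) = -302016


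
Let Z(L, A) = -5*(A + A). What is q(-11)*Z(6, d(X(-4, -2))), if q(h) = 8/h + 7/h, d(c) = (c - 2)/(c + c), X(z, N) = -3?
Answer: 125/11 ≈ 11.364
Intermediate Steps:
d(c) = (-2 + c)/(2*c) (d(c) = (-2 + c)/((2*c)) = (-2 + c)*(1/(2*c)) = (-2 + c)/(2*c))
Z(L, A) = -10*A
q(h) = 15/h
q(-11)*Z(6, d(X(-4, -2))) = (15/(-11))*(-5*(-2 - 3)/(-3)) = (15*(-1/11))*(-5*(-1)*(-5)/3) = -(-150)*5/(11*6) = -15/11*(-25/3) = 125/11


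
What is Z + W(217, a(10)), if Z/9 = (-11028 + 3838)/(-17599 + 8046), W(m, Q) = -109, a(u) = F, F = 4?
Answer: -976567/9553 ≈ -102.23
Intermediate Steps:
a(u) = 4
Z = 64710/9553 (Z = 9*((-11028 + 3838)/(-17599 + 8046)) = 9*(-7190/(-9553)) = 9*(-7190*(-1/9553)) = 9*(7190/9553) = 64710/9553 ≈ 6.7738)
Z + W(217, a(10)) = 64710/9553 - 109 = -976567/9553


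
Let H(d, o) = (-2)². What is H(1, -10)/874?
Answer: 2/437 ≈ 0.0045767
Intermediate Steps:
H(d, o) = 4
H(1, -10)/874 = 4/874 = 4*(1/874) = 2/437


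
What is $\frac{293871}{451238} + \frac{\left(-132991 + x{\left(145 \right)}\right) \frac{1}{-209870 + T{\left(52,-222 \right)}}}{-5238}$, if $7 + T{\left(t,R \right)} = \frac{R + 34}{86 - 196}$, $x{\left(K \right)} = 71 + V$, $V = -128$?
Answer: $\frac{8882506105676849}{13641595405563402} \approx 0.65113$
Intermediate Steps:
$x{\left(K \right)} = -57$ ($x{\left(K \right)} = 71 - 128 = -57$)
$T{\left(t,R \right)} = - \frac{402}{55} - \frac{R}{110}$ ($T{\left(t,R \right)} = -7 + \frac{R + 34}{86 - 196} = -7 + \frac{34 + R}{-110} = -7 + \left(34 + R\right) \left(- \frac{1}{110}\right) = -7 - \left(\frac{17}{55} + \frac{R}{110}\right) = - \frac{402}{55} - \frac{R}{110}$)
$\frac{293871}{451238} + \frac{\left(-132991 + x{\left(145 \right)}\right) \frac{1}{-209870 + T{\left(52,-222 \right)}}}{-5238} = \frac{293871}{451238} + \frac{\left(-132991 - 57\right) \frac{1}{-209870 - \frac{291}{55}}}{-5238} = 293871 \cdot \frac{1}{451238} + - \frac{133048}{-209870 + \left(- \frac{402}{55} + \frac{111}{55}\right)} \left(- \frac{1}{5238}\right) = \frac{293871}{451238} + - \frac{133048}{-209870 - \frac{291}{55}} \left(- \frac{1}{5238}\right) = \frac{293871}{451238} + - \frac{133048}{- \frac{11543141}{55}} \left(- \frac{1}{5238}\right) = \frac{293871}{451238} + \left(-133048\right) \left(- \frac{55}{11543141}\right) \left(- \frac{1}{5238}\right) = \frac{293871}{451238} + \frac{7317640}{11543141} \left(- \frac{1}{5238}\right) = \frac{293871}{451238} - \frac{3658820}{30231486279} = \frac{8882506105676849}{13641595405563402}$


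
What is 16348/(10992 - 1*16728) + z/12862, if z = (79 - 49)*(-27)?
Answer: -26864267/9222054 ≈ -2.9130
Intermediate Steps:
z = -810 (z = 30*(-27) = -810)
16348/(10992 - 1*16728) + z/12862 = 16348/(10992 - 1*16728) - 810/12862 = 16348/(10992 - 16728) - 810*1/12862 = 16348/(-5736) - 405/6431 = 16348*(-1/5736) - 405/6431 = -4087/1434 - 405/6431 = -26864267/9222054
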